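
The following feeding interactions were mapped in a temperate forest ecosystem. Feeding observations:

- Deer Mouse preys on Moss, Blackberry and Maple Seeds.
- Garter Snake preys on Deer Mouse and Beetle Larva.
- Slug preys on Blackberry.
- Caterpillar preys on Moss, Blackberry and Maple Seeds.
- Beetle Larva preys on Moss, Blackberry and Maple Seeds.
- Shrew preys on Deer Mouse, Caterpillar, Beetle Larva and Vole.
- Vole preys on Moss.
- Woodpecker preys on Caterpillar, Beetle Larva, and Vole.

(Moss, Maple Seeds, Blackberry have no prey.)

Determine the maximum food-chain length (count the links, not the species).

One longest chain: Moss → Beetle Larva → Garter Snake.
It has 3 species and 2 links.

2 links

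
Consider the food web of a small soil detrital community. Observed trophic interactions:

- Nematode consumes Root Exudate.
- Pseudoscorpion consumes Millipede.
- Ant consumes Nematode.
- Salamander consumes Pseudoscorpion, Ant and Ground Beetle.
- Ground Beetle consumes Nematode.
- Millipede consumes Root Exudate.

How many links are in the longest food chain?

3 links

One longest chain: Root Exudate → Nematode → Ground Beetle → Salamander.
It has 4 species and 3 links.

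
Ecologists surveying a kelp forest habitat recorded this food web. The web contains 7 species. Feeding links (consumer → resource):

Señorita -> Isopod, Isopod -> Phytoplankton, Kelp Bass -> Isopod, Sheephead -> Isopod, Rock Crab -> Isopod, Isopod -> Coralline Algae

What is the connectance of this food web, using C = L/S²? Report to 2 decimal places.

C = 0.12

The web has S = 7 species and L = 6 feeding links.
C = L / S² = 6 / 49 = 0.1224 ≈ 0.12.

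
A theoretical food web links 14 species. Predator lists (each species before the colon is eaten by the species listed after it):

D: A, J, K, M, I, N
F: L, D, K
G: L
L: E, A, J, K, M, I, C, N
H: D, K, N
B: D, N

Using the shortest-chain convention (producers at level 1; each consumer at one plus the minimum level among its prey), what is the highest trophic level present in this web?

Producers (level 1): F, H, B, G.
Following each consumer down to its lowest-level prey: F → L → I (levels 1 through 3).
All prey of I (L 2, D 2) are at level 2 or above, so I is at level 1 + 2 = 3.
Every consumer has at least one prey at level 2 or below, so none exceeds level 3.

3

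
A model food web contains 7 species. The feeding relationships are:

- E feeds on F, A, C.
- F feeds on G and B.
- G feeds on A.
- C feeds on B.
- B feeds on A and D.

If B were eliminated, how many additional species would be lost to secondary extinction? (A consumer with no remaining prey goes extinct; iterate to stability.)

Remove B.
Round 1: C (all prey gone) → extinct.
No further losses. Total secondary extinctions: 1.

1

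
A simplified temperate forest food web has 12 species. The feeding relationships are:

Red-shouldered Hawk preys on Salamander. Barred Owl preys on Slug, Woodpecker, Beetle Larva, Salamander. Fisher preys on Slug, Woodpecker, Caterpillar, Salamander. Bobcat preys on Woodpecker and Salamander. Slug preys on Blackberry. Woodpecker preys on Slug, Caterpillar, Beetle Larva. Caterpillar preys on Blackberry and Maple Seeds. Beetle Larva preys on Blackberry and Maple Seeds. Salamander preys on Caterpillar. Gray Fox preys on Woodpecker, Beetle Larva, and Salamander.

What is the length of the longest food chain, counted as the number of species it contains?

4 species

One longest chain: Blackberry → Caterpillar → Salamander → Barred Owl.
It has 4 species and 3 links.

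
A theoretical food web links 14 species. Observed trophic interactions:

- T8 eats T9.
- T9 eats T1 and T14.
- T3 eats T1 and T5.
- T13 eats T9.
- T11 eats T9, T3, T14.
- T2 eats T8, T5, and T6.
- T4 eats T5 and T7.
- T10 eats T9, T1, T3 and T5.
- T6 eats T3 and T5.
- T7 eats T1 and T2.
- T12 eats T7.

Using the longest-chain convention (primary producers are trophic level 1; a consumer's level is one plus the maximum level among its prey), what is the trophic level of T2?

T5 is a producer → level 1.
T3 eats T5 (level 1); other prey at levels: T1 1 → level 2.
T6 eats T3 (level 2); other prey at levels: T5 1 → level 3.
T2 eats T6 (level 3); other prey at levels: T5 1, T8 3 → level 4.

Trophic level 4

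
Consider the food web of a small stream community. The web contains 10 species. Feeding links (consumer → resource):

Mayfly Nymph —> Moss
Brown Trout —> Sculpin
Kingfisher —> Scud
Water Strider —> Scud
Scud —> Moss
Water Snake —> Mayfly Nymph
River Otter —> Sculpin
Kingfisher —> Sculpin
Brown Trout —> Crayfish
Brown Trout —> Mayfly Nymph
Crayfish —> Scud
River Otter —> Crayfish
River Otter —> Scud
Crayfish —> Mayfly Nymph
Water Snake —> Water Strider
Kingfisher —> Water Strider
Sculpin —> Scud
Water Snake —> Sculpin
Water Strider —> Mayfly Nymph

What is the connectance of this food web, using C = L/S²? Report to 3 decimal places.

C = 0.190

The web has S = 10 species and L = 19 feeding links.
C = L / S² = 19 / 100 = 0.1900 ≈ 0.190.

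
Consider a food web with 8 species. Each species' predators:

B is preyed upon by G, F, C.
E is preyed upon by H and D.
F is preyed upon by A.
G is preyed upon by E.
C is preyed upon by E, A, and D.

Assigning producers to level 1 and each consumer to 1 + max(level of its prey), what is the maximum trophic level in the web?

Producers (level 1): B.
B → G → E → H gives H level 4.
No species has a prey at level 4, so no species reaches level 5.

4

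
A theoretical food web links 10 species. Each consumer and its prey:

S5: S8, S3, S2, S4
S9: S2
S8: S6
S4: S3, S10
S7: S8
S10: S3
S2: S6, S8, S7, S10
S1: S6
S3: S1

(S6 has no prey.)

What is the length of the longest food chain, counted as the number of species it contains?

6 species

One longest chain: S6 → S1 → S3 → S10 → S2 → S9.
It has 6 species and 5 links.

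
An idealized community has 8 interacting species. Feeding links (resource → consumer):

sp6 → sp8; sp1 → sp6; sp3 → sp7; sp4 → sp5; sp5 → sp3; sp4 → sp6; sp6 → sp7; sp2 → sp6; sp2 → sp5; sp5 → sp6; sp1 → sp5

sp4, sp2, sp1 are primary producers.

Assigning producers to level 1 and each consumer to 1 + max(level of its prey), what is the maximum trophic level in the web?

4

Producers (level 1): sp4, sp2, sp1.
sp4 → sp5 → sp6 → sp8 gives sp8 level 4.
No species has a prey at level 4, so no species reaches level 5.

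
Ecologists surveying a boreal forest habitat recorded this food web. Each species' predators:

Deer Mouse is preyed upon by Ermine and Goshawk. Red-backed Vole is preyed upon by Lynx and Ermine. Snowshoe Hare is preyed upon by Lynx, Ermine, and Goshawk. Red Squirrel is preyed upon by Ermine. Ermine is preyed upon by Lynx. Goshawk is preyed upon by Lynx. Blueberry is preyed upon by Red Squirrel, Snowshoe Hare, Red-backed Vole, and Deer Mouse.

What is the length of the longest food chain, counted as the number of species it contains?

4 species

One longest chain: Blueberry → Deer Mouse → Ermine → Lynx.
It has 4 species and 3 links.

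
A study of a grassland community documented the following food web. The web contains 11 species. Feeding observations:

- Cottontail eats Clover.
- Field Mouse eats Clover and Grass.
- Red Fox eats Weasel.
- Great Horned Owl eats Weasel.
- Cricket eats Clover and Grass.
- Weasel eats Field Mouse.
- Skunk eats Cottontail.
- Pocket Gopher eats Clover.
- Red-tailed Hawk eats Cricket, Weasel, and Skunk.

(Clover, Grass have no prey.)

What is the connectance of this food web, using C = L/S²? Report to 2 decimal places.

The web has S = 11 species and L = 13 feeding links.
C = L / S² = 13 / 121 = 0.1074 ≈ 0.11.

C = 0.11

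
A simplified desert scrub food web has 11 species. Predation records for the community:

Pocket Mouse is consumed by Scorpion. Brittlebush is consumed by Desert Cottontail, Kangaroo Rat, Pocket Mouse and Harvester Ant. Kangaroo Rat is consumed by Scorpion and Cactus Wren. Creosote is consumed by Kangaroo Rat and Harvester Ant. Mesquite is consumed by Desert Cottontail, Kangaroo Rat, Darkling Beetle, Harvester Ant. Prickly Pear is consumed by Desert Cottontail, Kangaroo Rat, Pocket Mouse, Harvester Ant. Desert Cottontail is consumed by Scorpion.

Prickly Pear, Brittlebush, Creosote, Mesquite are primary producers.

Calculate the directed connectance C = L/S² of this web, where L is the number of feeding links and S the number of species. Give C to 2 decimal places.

The web has S = 11 species and L = 18 feeding links.
C = L / S² = 18 / 121 = 0.1488 ≈ 0.15.

C = 0.15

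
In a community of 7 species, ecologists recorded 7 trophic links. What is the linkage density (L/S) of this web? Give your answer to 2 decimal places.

There are L = 7 links among S = 7 species.
L/S = 7/7 = 1.0000 ≈ 1.00.

L/S = 1.00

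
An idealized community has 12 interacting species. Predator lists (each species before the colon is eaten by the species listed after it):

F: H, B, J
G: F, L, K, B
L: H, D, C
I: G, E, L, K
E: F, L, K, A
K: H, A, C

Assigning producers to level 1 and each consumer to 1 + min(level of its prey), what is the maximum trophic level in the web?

Producers (level 1): I.
Following each consumer down to its lowest-level prey: I → G → F → J (levels 1 through 4).
All prey of J (F 3) are at level 3 or above, so J is at level 1 + 3 = 4.
Every consumer has at least one prey at level 3 or below, so none exceeds level 4.

4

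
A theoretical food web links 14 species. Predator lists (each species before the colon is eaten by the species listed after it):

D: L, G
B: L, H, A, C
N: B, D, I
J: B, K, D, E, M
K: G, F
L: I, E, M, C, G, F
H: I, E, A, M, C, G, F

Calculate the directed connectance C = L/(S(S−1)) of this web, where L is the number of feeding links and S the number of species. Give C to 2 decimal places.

The web has S = 14 species and L = 29 feeding links.
C = L / (S(S−1)) = 29 / 182 = 0.1593 ≈ 0.16.

C = 0.16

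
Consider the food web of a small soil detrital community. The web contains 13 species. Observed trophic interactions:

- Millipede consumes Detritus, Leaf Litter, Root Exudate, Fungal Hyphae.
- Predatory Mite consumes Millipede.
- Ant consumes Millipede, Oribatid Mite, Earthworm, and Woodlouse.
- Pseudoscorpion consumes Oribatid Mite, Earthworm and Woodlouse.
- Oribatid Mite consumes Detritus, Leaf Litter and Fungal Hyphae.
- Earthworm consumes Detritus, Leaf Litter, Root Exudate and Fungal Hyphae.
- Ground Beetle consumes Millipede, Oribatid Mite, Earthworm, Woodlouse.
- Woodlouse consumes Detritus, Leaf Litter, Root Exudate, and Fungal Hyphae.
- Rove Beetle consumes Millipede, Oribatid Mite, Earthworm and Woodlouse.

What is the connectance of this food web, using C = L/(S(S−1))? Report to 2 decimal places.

The web has S = 13 species and L = 31 feeding links.
C = L / (S(S−1)) = 31 / 156 = 0.1987 ≈ 0.20.

C = 0.20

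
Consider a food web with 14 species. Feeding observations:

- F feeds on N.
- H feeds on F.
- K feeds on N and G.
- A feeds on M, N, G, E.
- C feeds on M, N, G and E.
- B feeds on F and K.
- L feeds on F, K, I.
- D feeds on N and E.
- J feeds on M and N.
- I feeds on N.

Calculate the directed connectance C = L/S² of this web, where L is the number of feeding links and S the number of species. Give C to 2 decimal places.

C = 0.11

The web has S = 14 species and L = 22 feeding links.
C = L / S² = 22 / 196 = 0.1122 ≈ 0.11.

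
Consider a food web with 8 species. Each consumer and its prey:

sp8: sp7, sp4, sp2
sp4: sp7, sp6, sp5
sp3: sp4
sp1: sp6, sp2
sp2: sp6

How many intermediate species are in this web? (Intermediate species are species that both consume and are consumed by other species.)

2

Intermediate species (has both prey and predators): sp4, sp2.
Count: 2.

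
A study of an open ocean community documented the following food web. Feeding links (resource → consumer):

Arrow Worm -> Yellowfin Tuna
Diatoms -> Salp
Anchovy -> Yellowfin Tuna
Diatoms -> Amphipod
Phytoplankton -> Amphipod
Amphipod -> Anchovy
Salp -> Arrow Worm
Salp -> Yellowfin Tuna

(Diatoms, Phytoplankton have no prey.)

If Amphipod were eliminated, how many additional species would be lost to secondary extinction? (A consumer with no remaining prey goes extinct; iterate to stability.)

Remove Amphipod.
Round 1: Anchovy (all prey gone) → extinct.
No further losses. Total secondary extinctions: 1.

1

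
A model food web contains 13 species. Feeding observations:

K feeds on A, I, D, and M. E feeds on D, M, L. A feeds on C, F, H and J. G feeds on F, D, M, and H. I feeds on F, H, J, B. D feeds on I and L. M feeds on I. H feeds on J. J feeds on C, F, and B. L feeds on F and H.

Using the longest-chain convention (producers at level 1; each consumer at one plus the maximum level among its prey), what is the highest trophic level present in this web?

6

Producers (level 1): C, B, F.
C → J → H → I → M → K gives K level 6.
No species has a prey at level 6, so no species reaches level 7.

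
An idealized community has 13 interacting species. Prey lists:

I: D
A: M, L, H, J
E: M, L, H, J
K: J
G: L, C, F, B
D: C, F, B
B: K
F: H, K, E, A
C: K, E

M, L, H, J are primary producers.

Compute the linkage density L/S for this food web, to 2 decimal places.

There are L = 24 links among S = 13 species.
L/S = 24/13 = 1.8462 ≈ 1.85.

L/S = 1.85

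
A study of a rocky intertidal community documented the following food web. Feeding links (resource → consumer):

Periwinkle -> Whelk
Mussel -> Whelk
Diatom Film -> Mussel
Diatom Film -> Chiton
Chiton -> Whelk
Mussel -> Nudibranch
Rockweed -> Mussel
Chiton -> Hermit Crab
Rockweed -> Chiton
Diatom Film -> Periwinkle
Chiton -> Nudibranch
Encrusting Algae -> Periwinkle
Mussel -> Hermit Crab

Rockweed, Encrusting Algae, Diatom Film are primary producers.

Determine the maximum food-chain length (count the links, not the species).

2 links

One longest chain: Rockweed → Mussel → Whelk.
It has 3 species and 2 links.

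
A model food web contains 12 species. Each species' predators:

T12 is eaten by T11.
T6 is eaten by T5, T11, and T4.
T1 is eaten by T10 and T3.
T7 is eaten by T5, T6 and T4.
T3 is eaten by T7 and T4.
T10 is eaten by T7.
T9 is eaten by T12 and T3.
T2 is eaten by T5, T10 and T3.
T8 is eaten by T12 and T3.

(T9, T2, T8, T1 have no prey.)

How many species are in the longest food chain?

One longest chain: T2 → T10 → T7 → T6 → T4.
It has 5 species and 4 links.

5 species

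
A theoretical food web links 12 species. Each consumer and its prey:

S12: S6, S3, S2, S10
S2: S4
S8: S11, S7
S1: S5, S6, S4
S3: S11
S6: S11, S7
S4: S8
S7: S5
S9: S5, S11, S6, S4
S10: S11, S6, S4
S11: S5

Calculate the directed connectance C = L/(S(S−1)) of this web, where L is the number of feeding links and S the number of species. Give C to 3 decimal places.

The web has S = 12 species and L = 23 feeding links.
C = L / (S(S−1)) = 23 / 132 = 0.1742 ≈ 0.174.

C = 0.174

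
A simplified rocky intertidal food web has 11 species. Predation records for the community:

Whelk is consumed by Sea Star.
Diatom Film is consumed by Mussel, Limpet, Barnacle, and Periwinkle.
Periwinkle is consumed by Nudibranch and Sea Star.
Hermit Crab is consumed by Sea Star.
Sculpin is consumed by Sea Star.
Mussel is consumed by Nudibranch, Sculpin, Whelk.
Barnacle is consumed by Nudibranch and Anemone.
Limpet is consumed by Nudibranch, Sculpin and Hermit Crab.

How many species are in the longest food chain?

4 species

One longest chain: Diatom Film → Limpet → Sculpin → Sea Star.
It has 4 species and 3 links.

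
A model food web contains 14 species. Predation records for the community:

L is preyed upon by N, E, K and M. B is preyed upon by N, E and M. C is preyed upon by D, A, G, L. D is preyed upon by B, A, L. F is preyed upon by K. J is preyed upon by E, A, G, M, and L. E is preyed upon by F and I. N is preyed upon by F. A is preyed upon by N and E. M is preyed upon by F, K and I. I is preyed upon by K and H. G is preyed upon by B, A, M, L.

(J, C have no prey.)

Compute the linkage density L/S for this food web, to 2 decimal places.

L/S = 2.43

There are L = 34 links among S = 14 species.
L/S = 34/14 = 2.4286 ≈ 2.43.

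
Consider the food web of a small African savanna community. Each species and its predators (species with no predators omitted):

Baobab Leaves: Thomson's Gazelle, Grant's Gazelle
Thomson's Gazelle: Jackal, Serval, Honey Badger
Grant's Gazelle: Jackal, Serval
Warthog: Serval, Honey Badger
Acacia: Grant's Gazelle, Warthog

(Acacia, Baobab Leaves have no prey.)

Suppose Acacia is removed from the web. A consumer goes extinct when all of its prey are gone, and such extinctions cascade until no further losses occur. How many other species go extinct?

1

Remove Acacia.
Round 1: Warthog (all prey gone) → extinct.
No further losses. Total secondary extinctions: 1.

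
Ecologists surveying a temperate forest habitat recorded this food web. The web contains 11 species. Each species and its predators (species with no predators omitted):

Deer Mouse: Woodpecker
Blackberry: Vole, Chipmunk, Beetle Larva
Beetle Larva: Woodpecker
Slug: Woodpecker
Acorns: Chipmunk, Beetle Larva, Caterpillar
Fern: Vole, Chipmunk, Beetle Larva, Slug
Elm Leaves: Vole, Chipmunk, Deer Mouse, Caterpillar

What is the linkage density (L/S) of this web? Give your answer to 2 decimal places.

L/S = 1.55

There are L = 17 links among S = 11 species.
L/S = 17/11 = 1.5455 ≈ 1.55.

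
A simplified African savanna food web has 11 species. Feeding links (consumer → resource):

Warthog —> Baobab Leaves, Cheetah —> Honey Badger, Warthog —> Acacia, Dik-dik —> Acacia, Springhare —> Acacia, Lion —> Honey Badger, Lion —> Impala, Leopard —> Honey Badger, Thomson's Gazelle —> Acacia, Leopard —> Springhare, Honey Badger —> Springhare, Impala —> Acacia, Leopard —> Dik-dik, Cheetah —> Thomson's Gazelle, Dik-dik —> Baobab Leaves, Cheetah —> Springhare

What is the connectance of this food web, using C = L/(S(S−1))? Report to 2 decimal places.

The web has S = 11 species and L = 16 feeding links.
C = L / (S(S−1)) = 16 / 110 = 0.1455 ≈ 0.15.

C = 0.15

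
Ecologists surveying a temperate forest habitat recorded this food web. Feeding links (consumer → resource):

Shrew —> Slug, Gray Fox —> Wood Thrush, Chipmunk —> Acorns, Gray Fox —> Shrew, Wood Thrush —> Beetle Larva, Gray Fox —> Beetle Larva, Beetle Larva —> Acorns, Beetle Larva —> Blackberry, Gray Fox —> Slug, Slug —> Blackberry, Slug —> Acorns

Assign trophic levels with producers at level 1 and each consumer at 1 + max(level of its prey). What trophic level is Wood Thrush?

Acorns is a producer → level 1.
Beetle Larva eats Acorns (level 1); other prey at levels: Blackberry 1 → level 2.
Wood Thrush eats Beetle Larva → level 3.

Trophic level 3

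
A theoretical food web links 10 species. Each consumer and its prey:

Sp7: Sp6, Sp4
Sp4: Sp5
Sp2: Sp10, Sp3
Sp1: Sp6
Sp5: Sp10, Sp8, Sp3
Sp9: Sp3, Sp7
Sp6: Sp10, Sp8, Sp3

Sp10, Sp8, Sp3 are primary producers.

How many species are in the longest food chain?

5 species

One longest chain: Sp10 → Sp5 → Sp4 → Sp7 → Sp9.
It has 5 species and 4 links.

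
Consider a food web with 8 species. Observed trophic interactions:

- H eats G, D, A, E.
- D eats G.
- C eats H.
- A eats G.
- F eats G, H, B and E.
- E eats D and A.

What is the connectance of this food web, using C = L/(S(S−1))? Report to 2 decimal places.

The web has S = 8 species and L = 13 feeding links.
C = L / (S(S−1)) = 13 / 56 = 0.2321 ≈ 0.23.

C = 0.23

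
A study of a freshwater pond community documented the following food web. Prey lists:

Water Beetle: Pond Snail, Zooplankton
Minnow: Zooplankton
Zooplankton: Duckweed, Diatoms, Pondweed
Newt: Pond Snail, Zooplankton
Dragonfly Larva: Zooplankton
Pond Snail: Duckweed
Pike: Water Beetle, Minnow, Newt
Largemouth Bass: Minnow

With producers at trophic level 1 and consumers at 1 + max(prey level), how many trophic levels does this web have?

Producers (level 1): Duckweed, Diatoms, Pondweed.
Duckweed → Pond Snail → Newt → Pike gives Pike level 4.
No species has a prey at level 4, so no species reaches level 5.

4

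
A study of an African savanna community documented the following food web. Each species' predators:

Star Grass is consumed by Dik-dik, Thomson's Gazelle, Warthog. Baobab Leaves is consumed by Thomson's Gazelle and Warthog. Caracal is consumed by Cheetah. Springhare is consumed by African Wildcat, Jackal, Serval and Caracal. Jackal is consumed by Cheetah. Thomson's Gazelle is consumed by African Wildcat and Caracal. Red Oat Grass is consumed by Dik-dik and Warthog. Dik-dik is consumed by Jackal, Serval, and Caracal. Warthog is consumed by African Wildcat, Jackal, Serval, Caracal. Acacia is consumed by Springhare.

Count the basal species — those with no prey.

4

Basal species (no prey listed): Red Oat Grass, Acacia, Baobab Leaves, Star Grass.
Count: 4.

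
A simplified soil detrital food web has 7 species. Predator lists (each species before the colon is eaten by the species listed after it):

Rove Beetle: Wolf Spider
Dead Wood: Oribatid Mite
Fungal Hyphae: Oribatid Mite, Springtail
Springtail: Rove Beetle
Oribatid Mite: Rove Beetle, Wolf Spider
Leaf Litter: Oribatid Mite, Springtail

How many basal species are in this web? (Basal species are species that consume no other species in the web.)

3

Basal species (no prey listed): Fungal Hyphae, Dead Wood, Leaf Litter.
Count: 3.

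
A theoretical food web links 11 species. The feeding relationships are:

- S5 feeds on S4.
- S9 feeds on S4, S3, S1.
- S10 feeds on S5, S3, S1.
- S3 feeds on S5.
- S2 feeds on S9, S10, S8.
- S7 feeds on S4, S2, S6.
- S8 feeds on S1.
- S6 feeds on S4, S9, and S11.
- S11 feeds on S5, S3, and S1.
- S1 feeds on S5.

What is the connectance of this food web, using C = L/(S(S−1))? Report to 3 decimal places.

C = 0.200

The web has S = 11 species and L = 22 feeding links.
C = L / (S(S−1)) = 22 / 110 = 0.2000 ≈ 0.200.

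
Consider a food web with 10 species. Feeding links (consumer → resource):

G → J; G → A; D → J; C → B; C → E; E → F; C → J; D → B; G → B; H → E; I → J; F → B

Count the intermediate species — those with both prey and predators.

Intermediate species (has both prey and predators): F, E.
Count: 2.

2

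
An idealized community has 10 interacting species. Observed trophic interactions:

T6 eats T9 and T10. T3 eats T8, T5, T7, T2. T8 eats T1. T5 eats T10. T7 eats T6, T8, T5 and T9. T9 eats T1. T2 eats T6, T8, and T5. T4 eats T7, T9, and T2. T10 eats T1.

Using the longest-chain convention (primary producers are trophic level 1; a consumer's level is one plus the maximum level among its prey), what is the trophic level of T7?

Trophic level 4

T1 is a producer → level 1.
T10 eats T1 → level 2.
T5 eats T10 → level 3.
T7 eats T5 (level 3); other prey at levels: T8 2, T9 2, T6 3 → level 4.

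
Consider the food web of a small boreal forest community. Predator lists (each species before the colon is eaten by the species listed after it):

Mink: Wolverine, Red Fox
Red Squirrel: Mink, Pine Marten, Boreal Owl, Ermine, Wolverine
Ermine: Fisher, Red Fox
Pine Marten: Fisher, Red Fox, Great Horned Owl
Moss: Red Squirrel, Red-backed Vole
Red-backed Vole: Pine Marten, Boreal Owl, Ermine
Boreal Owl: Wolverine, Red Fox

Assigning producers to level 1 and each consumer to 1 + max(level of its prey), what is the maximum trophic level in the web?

Producers (level 1): Moss.
Moss → Red Squirrel → Mink → Red Fox gives Red Fox level 4.
No species has a prey at level 4, so no species reaches level 5.

4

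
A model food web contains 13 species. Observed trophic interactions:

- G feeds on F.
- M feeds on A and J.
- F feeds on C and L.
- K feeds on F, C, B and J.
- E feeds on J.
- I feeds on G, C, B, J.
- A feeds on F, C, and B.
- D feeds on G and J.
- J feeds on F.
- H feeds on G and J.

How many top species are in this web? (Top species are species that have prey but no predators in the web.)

Top species (has prey, but nothing eats it): I, D, M, K, E, H.
Count: 6.

6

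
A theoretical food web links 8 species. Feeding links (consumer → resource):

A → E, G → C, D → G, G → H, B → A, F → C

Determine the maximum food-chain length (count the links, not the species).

2 links

One longest chain: H → G → D.
It has 3 species and 2 links.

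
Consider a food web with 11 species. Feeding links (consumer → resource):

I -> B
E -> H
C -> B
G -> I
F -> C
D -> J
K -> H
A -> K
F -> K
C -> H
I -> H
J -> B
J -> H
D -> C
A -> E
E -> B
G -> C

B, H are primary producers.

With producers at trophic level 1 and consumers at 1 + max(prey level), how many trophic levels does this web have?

Producers (level 1): B, H.
B → J → D gives D level 3.
No species has a prey at level 3, so no species reaches level 4.

3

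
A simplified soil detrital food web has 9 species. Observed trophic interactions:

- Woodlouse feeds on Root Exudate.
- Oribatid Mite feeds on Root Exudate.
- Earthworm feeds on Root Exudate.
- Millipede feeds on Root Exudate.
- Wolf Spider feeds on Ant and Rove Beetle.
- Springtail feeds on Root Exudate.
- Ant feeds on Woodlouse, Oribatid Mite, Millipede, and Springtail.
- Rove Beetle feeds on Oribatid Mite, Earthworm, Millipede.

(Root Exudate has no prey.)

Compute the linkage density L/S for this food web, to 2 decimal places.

There are L = 14 links among S = 9 species.
L/S = 14/9 = 1.5556 ≈ 1.56.

L/S = 1.56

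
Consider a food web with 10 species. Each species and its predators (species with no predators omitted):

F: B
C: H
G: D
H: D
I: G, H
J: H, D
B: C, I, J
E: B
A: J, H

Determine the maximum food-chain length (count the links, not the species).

One longest chain: F → B → C → H → D.
It has 5 species and 4 links.

4 links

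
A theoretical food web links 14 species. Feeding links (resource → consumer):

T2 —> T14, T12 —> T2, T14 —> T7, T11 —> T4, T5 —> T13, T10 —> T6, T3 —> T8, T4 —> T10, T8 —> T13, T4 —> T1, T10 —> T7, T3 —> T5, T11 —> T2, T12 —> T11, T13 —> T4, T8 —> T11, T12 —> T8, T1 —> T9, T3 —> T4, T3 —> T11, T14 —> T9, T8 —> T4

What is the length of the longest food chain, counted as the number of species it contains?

One longest chain: T12 → T8 → T13 → T4 → T10 → T6.
It has 6 species and 5 links.

6 species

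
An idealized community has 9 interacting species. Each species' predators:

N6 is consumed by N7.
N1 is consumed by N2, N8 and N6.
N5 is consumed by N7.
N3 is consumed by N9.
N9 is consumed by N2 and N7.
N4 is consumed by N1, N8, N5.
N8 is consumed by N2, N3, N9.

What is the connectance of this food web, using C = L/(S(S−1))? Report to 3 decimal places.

The web has S = 9 species and L = 14 feeding links.
C = L / (S(S−1)) = 14 / 72 = 0.1944 ≈ 0.194.

C = 0.194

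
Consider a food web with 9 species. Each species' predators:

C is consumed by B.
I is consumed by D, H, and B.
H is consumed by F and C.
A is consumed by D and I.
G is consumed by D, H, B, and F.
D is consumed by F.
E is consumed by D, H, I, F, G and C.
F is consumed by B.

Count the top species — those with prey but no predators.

Top species (has prey, but nothing eats it): B.
Count: 1.

1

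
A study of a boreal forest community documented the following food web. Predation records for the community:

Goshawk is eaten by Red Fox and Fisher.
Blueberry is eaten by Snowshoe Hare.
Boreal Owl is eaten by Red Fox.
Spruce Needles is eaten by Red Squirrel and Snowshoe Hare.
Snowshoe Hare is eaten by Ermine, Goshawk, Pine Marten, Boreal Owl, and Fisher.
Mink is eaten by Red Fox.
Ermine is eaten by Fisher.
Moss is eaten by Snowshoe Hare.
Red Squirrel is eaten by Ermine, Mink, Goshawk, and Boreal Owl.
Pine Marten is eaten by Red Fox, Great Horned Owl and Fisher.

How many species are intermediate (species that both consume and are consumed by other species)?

7

Intermediate species (has both prey and predators): Red Squirrel, Snowshoe Hare, Mink, Boreal Owl, Ermine, Pine Marten, Goshawk.
Count: 7.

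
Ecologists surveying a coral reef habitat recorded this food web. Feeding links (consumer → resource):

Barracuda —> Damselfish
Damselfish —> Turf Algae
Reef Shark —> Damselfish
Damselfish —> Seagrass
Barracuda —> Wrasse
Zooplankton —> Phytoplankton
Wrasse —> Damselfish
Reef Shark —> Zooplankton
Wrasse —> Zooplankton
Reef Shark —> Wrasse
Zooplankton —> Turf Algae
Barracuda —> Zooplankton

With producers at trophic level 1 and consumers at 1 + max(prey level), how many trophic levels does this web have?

Producers (level 1): Seagrass, Phytoplankton, Turf Algae.
Seagrass → Damselfish → Wrasse → Reef Shark gives Reef Shark level 4.
No species has a prey at level 4, so no species reaches level 5.

4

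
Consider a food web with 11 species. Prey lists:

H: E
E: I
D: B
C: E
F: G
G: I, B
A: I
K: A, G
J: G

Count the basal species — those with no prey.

Basal species (no prey listed): I, B.
Count: 2.

2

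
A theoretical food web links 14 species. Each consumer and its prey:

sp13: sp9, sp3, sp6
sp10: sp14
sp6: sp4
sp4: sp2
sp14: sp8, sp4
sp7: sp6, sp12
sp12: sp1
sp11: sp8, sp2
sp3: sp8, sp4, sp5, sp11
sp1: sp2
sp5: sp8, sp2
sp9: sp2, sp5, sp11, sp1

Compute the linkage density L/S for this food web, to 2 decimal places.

L/S = 1.71

There are L = 24 links among S = 14 species.
L/S = 24/14 = 1.7143 ≈ 1.71.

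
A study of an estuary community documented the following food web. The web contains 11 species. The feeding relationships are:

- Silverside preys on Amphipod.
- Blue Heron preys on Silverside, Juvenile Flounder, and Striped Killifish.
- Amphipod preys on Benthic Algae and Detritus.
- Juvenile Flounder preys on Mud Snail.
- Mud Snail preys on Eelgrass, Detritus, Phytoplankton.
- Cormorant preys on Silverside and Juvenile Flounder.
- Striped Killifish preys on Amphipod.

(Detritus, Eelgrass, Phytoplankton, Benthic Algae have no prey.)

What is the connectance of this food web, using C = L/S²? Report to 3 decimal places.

The web has S = 11 species and L = 13 feeding links.
C = L / S² = 13 / 121 = 0.1074 ≈ 0.107.

C = 0.107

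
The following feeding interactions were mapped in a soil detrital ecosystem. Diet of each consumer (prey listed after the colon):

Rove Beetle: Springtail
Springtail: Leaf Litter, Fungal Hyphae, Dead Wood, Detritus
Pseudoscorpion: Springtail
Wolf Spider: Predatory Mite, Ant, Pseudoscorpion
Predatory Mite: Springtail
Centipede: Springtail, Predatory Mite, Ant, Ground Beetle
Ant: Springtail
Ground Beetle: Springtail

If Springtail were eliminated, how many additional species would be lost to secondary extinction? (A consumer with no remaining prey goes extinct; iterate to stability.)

Remove Springtail.
Round 1: Rove Beetle (all prey gone), Predatory Mite (all prey gone), Ant (all prey gone), Ground Beetle (all prey gone), Pseudoscorpion (all prey gone) → extinct.
Round 2: Centipede (all prey gone), Wolf Spider (all prey gone) → extinct.
No further losses. Total secondary extinctions: 7.

7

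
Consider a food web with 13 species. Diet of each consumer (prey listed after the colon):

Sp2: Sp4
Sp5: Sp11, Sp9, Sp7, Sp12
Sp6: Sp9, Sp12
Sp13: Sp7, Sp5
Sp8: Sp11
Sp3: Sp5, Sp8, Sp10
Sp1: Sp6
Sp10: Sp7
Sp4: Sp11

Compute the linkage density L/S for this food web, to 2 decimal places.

L/S = 1.23

There are L = 16 links among S = 13 species.
L/S = 16/13 = 1.2308 ≈ 1.23.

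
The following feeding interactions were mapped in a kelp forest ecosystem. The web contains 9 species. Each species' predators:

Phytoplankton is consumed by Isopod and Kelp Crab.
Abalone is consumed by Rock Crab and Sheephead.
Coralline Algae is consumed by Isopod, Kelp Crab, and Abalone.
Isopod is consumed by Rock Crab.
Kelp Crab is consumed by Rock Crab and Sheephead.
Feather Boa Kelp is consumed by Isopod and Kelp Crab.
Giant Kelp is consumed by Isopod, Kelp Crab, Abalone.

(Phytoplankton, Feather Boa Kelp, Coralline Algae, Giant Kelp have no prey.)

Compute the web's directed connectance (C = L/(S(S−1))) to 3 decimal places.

The web has S = 9 species and L = 15 feeding links.
C = L / (S(S−1)) = 15 / 72 = 0.2083 ≈ 0.208.

C = 0.208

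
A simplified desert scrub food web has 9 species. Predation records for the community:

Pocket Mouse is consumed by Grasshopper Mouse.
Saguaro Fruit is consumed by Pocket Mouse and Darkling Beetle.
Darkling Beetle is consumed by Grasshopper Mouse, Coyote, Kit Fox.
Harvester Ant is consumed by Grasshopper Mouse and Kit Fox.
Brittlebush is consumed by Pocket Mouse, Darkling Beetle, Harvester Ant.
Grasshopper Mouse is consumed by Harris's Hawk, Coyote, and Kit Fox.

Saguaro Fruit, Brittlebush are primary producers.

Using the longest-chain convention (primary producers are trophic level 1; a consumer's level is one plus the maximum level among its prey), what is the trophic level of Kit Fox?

Trophic level 4

Saguaro Fruit is a producer → level 1.
Pocket Mouse eats Saguaro Fruit (level 1); other prey at levels: Brittlebush 1 → level 2.
Grasshopper Mouse eats Pocket Mouse (level 2); other prey at levels: Harvester Ant 2, Darkling Beetle 2 → level 3.
Kit Fox eats Grasshopper Mouse (level 3); other prey at levels: Harvester Ant 2, Darkling Beetle 2 → level 4.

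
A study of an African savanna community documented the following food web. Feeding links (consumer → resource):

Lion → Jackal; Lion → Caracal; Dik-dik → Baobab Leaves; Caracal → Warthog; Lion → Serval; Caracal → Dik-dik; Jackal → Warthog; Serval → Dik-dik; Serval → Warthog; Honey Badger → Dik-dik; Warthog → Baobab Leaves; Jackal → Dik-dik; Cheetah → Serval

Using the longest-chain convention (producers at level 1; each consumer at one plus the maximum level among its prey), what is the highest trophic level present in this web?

4

Producers (level 1): Baobab Leaves.
Baobab Leaves → Warthog → Serval → Lion gives Lion level 4.
No species has a prey at level 4, so no species reaches level 5.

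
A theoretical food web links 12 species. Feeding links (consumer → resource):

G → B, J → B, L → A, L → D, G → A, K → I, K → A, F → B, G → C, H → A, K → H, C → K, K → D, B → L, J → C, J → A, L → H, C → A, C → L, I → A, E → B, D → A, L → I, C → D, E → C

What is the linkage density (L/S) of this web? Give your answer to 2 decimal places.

L/S = 2.08

There are L = 25 links among S = 12 species.
L/S = 25/12 = 2.0833 ≈ 2.08.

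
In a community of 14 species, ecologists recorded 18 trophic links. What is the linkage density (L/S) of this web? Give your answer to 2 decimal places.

There are L = 18 links among S = 14 species.
L/S = 18/14 = 1.2857 ≈ 1.29.

L/S = 1.29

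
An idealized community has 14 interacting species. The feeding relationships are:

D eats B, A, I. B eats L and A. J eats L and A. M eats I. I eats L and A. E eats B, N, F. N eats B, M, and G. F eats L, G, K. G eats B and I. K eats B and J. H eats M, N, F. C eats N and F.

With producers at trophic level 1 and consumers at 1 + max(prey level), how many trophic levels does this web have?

5

Producers (level 1): L, A.
L → I → M → N → C gives C level 5.
No species has a prey at level 5, so no species reaches level 6.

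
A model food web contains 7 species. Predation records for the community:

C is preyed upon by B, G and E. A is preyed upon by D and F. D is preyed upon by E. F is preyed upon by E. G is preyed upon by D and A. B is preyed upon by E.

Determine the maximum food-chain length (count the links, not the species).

One longest chain: C → G → A → D → E.
It has 5 species and 4 links.

4 links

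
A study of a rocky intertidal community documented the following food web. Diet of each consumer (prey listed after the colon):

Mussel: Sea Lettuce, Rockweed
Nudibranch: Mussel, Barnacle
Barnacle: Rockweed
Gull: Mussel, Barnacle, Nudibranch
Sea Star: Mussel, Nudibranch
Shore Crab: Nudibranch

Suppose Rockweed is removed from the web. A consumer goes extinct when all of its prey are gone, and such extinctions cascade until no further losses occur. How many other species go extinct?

1

Remove Rockweed.
Round 1: Barnacle (all prey gone) → extinct.
No further losses. Total secondary extinctions: 1.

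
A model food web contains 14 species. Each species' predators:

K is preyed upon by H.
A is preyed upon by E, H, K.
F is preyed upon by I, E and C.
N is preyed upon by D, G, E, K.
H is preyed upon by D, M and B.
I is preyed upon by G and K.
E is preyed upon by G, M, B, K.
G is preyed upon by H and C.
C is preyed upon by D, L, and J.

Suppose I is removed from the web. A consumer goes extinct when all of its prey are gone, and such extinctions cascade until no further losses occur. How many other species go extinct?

Remove I.
Every predator of it retains at least one other prey: G still has N, E; K still has A, N, E.
No consumer loses all prey, so no secondary extinctions occur.

0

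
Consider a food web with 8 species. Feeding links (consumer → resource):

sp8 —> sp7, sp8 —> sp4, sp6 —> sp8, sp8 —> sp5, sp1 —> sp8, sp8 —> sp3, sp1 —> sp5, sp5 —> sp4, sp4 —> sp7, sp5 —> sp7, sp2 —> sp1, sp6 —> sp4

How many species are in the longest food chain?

One longest chain: sp7 → sp4 → sp5 → sp8 → sp1 → sp2.
It has 6 species and 5 links.

6 species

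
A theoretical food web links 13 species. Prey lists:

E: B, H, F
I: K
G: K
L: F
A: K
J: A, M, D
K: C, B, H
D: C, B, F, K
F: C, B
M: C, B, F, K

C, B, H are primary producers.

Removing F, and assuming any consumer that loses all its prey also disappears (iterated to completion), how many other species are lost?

1

Remove F.
Round 1: L (all prey gone) → extinct.
No further losses. Total secondary extinctions: 1.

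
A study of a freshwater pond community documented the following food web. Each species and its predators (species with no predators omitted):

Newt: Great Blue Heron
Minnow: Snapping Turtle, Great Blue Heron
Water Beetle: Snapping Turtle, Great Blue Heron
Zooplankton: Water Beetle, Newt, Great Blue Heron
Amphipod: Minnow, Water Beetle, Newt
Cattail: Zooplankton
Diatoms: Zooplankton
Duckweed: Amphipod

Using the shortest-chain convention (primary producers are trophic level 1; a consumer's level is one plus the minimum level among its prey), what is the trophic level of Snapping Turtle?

Trophic level 4

Duckweed is a producer → level 1.
Amphipod eats Duckweed → level 2.
Minnow eats Amphipod → level 3.
Snapping Turtle eats Minnow → level 4.
No prey of Snapping Turtle is below level 3, so 4 is the minimum.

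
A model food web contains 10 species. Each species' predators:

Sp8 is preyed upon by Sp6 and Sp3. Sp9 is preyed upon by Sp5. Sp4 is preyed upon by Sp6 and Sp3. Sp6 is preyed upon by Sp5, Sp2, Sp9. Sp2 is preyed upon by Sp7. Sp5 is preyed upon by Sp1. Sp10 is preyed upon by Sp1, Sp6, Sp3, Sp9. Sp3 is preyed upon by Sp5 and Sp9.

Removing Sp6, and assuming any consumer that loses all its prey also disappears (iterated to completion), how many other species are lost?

2

Remove Sp6.
Round 1: Sp2 (all prey gone) → extinct.
Round 2: Sp7 (all prey gone) → extinct.
No further losses. Total secondary extinctions: 2.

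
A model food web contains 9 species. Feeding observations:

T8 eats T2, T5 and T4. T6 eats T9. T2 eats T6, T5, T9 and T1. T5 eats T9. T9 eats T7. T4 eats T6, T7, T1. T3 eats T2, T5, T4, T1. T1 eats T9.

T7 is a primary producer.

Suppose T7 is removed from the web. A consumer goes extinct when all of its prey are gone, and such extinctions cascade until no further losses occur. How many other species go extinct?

8

Remove T7.
Round 1: T9 (all prey gone) → extinct.
Round 2: T1 (all prey gone), T5 (all prey gone), T6 (all prey gone) → extinct.
Round 3: T2 (all prey gone), T4 (all prey gone) → extinct.
Round 4: T3 (all prey gone), T8 (all prey gone) → extinct.
No further losses. Total secondary extinctions: 8.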